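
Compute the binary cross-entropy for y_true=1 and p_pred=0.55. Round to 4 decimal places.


For y=1: Loss = -log(p)
= -log(0.55)
= -(-0.5978)
= 0.5978

0.5978


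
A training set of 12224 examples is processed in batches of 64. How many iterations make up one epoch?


Iterations per epoch = dataset_size / batch_size
= 12224 / 64
= 191

191


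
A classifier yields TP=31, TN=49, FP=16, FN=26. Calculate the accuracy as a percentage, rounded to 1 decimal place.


Accuracy = (TP + TN) / (TP + TN + FP + FN) * 100
= (31 + 49) / (31 + 49 + 16 + 26)
= 80 / 122
= 0.6557
= 65.6%

65.6


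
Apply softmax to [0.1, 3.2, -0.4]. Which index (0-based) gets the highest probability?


Softmax is a monotonic transformation, so it preserves the argmax.
We need to find the index of the maximum logit.
Index 0: 0.1
Index 1: 3.2
Index 2: -0.4
Maximum logit = 3.2 at index 1

1


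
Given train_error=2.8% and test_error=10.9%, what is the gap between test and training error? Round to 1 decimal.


Generalization gap = test_error - train_error
= 10.9 - 2.8
= 8.1%
A moderate gap.

8.1


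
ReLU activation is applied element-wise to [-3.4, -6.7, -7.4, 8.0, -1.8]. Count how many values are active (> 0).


ReLU(x) = max(0, x) for each element:
ReLU(-3.4) = 0
ReLU(-6.7) = 0
ReLU(-7.4) = 0
ReLU(8.0) = 8.0
ReLU(-1.8) = 0
Active neurons (>0): 1

1


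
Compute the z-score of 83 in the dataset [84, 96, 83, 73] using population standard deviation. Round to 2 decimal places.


Mean = (84 + 96 + 83 + 73) / 4 = 84.0
Variance = sum((x_i - mean)^2) / n = 66.5
Std = sqrt(66.5) = 8.1548
Z = (x - mean) / std
= (83 - 84.0) / 8.1548
= -1.0 / 8.1548
= -0.12

-0.12


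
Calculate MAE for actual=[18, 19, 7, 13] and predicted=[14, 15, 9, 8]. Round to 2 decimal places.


Absolute errors: [4, 4, 2, 5]
Sum of absolute errors = 15
MAE = 15 / 4 = 3.75

3.75


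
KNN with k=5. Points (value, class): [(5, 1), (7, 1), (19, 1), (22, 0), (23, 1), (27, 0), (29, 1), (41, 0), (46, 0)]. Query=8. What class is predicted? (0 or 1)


Distances from query 8:
Point 7 (class 1): distance = 1
Point 5 (class 1): distance = 3
Point 19 (class 1): distance = 11
Point 22 (class 0): distance = 14
Point 23 (class 1): distance = 15
K=5 nearest neighbors: classes = [1, 1, 1, 0, 1]
Votes for class 1: 4 / 5
Majority vote => class 1

1


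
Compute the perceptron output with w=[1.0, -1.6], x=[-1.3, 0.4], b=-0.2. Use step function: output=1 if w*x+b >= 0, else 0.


z = w . x + b
= 1.0*-1.3 + -1.6*0.4 + -0.2
= -1.3 + -0.64 + -0.2
= -1.94 + -0.2
= -2.14
Since z = -2.14 < 0, output = 0

0


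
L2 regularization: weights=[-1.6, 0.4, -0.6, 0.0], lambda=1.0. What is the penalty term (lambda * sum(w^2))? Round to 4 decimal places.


Squaring each weight:
(-1.6)^2 = 2.56
0.4^2 = 0.16
(-0.6)^2 = 0.36
0.0^2 = 0.0
Sum of squares = 3.08
Penalty = 1.0 * 3.08 = 3.0800

3.0800


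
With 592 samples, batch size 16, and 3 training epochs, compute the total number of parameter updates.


Iterations per epoch = 592 / 16 = 37
Total updates = iterations_per_epoch * epochs
= 37 * 3
= 111

111


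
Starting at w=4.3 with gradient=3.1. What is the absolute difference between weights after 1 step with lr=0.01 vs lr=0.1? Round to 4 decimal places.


With lr=0.01: w_new = 4.3 - 0.01 * 3.1 = 4.269
With lr=0.1: w_new = 4.3 - 0.1 * 3.1 = 3.99
Absolute difference = |4.269 - 3.99|
= 0.2790

0.2790


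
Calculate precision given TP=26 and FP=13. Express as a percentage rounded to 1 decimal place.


Precision = TP / (TP + FP) * 100
= 26 / (26 + 13)
= 26 / 39
= 0.6667
= 66.7%

66.7


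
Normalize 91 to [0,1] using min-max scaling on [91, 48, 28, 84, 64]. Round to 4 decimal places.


Min = 28, Max = 91
Range = 91 - 28 = 63
Scaled = (x - min) / (max - min)
= (91 - 28) / 63
= 63 / 63
= 1.0000

1.0000


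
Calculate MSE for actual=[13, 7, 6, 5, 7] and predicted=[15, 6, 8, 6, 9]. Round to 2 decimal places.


Differences: [-2, 1, -2, -1, -2]
Squared errors: [4, 1, 4, 1, 4]
Sum of squared errors = 14
MSE = 14 / 5 = 2.80

2.80


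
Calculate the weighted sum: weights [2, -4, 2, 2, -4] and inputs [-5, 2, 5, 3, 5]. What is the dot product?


Element-wise products:
2 * -5 = -10
-4 * 2 = -8
2 * 5 = 10
2 * 3 = 6
-4 * 5 = -20
Sum = -10 + -8 + 10 + 6 + -20
= -22

-22


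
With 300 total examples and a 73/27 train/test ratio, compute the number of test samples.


Train samples = 300 * 73% = 219
Test samples = 300 - 219
= 81

81


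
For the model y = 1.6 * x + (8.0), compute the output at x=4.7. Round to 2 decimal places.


y = 1.6 * 4.7 + (8.0)
= 7.52 + (8.0)
= 15.52

15.52


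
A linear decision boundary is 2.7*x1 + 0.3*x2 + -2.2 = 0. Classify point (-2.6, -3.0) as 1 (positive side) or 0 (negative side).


Compute 2.7 * -2.6 + 0.3 * -3.0 + -2.2
= -7.02 + -0.9 + -2.2
= -10.12
Since -10.12 < 0, the point is on the negative side.

0


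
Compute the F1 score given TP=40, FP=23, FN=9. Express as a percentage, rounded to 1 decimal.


Precision = TP / (TP + FP) = 40 / 63 = 0.6349
Recall = TP / (TP + FN) = 40 / 49 = 0.8163
F1 = 2 * P * R / (P + R)
= 2 * 0.6349 * 0.8163 / (0.6349 + 0.8163)
= 1.0366 / 1.4512
= 0.7143
As percentage: 71.4%

71.4


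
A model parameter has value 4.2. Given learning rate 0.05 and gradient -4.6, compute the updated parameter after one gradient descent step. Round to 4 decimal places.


w_new = w_old - lr * gradient
= 4.2 - 0.05 * -4.6
= 4.2 - (-0.23)
= 4.4300

4.4300


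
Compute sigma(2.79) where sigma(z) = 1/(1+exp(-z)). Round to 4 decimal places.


sigmoid(z) = 1 / (1 + exp(-z))
exp(-(2.79)) = exp(-2.79) = 0.0614
1 + 0.0614 = 1.0614
1 / 1.0614 = 0.9421

0.9421


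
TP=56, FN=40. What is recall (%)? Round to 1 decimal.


Recall = TP / (TP + FN) * 100
= 56 / (56 + 40)
= 56 / 96
= 0.5833
= 58.3%

58.3


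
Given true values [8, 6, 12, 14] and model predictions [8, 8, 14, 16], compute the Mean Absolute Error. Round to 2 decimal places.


Absolute errors: [0, 2, 2, 2]
Sum of absolute errors = 6
MAE = 6 / 4 = 1.50

1.50


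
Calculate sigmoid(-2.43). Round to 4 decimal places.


sigmoid(z) = 1 / (1 + exp(-z))
exp(-(-2.43)) = exp(2.43) = 11.3589
1 + 11.3589 = 12.3589
1 / 12.3589 = 0.0809

0.0809


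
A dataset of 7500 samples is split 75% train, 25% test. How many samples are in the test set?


Train samples = 7500 * 75% = 5625
Test samples = 7500 - 5625
= 1875

1875


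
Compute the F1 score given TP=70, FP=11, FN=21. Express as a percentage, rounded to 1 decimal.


Precision = TP / (TP + FP) = 70 / 81 = 0.8642
Recall = TP / (TP + FN) = 70 / 91 = 0.7692
F1 = 2 * P * R / (P + R)
= 2 * 0.8642 * 0.7692 / (0.8642 + 0.7692)
= 1.3295 / 1.6334
= 0.814
As percentage: 81.4%

81.4


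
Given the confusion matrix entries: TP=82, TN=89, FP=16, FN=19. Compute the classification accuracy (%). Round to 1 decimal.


Accuracy = (TP + TN) / (TP + TN + FP + FN) * 100
= (82 + 89) / (82 + 89 + 16 + 19)
= 171 / 206
= 0.8301
= 83.0%

83.0


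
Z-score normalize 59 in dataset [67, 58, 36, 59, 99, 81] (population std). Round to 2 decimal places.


Mean = (67 + 58 + 36 + 59 + 99 + 81) / 6 = 66.6667
Variance = sum((x_i - mean)^2) / n = 387.5556
Std = sqrt(387.5556) = 19.6864
Z = (x - mean) / std
= (59 - 66.6667) / 19.6864
= -7.6667 / 19.6864
= -0.39

-0.39


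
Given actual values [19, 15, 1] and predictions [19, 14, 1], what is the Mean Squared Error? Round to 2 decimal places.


Differences: [0, 1, 0]
Squared errors: [0, 1, 0]
Sum of squared errors = 1
MSE = 1 / 3 = 0.33

0.33


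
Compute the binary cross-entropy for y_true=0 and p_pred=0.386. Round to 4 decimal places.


For y=0: Loss = -log(1-p)
= -log(1 - 0.386)
= -log(0.614)
= -(-0.4878)
= 0.4878

0.4878


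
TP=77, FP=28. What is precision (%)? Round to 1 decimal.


Precision = TP / (TP + FP) * 100
= 77 / (77 + 28)
= 77 / 105
= 0.7333
= 73.3%

73.3


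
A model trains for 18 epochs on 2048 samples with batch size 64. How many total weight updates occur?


Iterations per epoch = 2048 / 64 = 32
Total updates = iterations_per_epoch * epochs
= 32 * 18
= 576

576


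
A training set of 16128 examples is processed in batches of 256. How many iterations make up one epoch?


Iterations per epoch = dataset_size / batch_size
= 16128 / 256
= 63

63


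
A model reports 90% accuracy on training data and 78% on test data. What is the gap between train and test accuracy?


Gap = train_accuracy - test_accuracy
= 90 - 78
= 12%
This gap suggests the model is overfitting.

12


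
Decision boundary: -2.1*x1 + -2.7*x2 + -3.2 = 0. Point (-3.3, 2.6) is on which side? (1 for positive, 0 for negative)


Compute -2.1 * -3.3 + -2.7 * 2.6 + -3.2
= 6.93 + -7.02 + -3.2
= -3.29
Since -3.29 < 0, the point is on the negative side.

0


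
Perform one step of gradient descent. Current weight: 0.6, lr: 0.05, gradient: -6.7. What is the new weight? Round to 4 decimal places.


w_new = w_old - lr * gradient
= 0.6 - 0.05 * -6.7
= 0.6 - (-0.335)
= 0.9350

0.9350


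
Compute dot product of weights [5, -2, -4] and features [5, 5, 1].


Element-wise products:
5 * 5 = 25
-2 * 5 = -10
-4 * 1 = -4
Sum = 25 + -10 + -4
= 11

11


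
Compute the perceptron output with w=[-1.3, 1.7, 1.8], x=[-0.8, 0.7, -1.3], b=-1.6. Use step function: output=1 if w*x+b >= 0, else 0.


z = w . x + b
= -1.3*-0.8 + 1.7*0.7 + 1.8*-1.3 + -1.6
= 1.04 + 1.19 + -2.34 + -1.6
= -0.11 + -1.6
= -1.71
Since z = -1.71 < 0, output = 0

0


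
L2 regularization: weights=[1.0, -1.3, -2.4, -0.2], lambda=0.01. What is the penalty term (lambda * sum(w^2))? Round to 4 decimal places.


Squaring each weight:
1.0^2 = 1.0
(-1.3)^2 = 1.69
(-2.4)^2 = 5.76
(-0.2)^2 = 0.04
Sum of squares = 8.49
Penalty = 0.01 * 8.49 = 0.0849

0.0849


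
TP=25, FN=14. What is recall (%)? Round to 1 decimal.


Recall = TP / (TP + FN) * 100
= 25 / (25 + 14)
= 25 / 39
= 0.641
= 64.1%

64.1


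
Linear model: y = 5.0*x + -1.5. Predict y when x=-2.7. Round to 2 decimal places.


y = 5.0 * -2.7 + (-1.5)
= -13.5 + (-1.5)
= -15.00

-15.00


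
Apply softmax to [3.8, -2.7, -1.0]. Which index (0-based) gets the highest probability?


Softmax is a monotonic transformation, so it preserves the argmax.
We need to find the index of the maximum logit.
Index 0: 3.8
Index 1: -2.7
Index 2: -1.0
Maximum logit = 3.8 at index 0

0


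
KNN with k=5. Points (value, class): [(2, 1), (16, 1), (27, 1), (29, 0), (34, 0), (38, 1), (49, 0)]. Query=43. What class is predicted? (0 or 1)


Distances from query 43:
Point 38 (class 1): distance = 5
Point 49 (class 0): distance = 6
Point 34 (class 0): distance = 9
Point 29 (class 0): distance = 14
Point 27 (class 1): distance = 16
K=5 nearest neighbors: classes = [1, 0, 0, 0, 1]
Votes for class 1: 2 / 5
Majority vote => class 0

0


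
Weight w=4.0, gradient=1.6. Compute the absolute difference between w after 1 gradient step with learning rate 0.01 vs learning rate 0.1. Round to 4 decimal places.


With lr=0.01: w_new = 4.0 - 0.01 * 1.6 = 3.984
With lr=0.1: w_new = 4.0 - 0.1 * 1.6 = 3.84
Absolute difference = |3.984 - 3.84|
= 0.1440

0.1440


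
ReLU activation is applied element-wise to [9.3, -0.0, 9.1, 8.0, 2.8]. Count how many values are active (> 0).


ReLU(x) = max(0, x) for each element:
ReLU(9.3) = 9.3
ReLU(-0.0) = 0
ReLU(9.1) = 9.1
ReLU(8.0) = 8.0
ReLU(2.8) = 2.8
Active neurons (>0): 4

4


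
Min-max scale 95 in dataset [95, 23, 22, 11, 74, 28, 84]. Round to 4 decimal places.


Min = 11, Max = 95
Range = 95 - 11 = 84
Scaled = (x - min) / (max - min)
= (95 - 11) / 84
= 84 / 84
= 1.0000

1.0000


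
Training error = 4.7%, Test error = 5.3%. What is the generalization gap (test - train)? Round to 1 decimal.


Generalization gap = test_error - train_error
= 5.3 - 4.7
= 0.6%
A small gap suggests good generalization.

0.6


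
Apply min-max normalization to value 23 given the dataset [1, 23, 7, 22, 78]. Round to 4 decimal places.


Min = 1, Max = 78
Range = 78 - 1 = 77
Scaled = (x - min) / (max - min)
= (23 - 1) / 77
= 22 / 77
= 0.2857

0.2857


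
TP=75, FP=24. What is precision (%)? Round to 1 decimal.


Precision = TP / (TP + FP) * 100
= 75 / (75 + 24)
= 75 / 99
= 0.7576
= 75.8%

75.8


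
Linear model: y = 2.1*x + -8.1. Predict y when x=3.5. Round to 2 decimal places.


y = 2.1 * 3.5 + (-8.1)
= 7.35 + (-8.1)
= -0.75

-0.75


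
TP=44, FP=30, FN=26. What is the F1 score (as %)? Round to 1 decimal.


Precision = TP / (TP + FP) = 44 / 74 = 0.5946
Recall = TP / (TP + FN) = 44 / 70 = 0.6286
F1 = 2 * P * R / (P + R)
= 2 * 0.5946 * 0.6286 / (0.5946 + 0.6286)
= 0.7475 / 1.2232
= 0.6111
As percentage: 61.1%

61.1


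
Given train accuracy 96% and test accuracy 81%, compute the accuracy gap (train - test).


Gap = train_accuracy - test_accuracy
= 96 - 81
= 15%
This gap suggests the model is overfitting.

15


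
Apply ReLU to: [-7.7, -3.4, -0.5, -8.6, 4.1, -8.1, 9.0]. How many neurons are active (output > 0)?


ReLU(x) = max(0, x) for each element:
ReLU(-7.7) = 0
ReLU(-3.4) = 0
ReLU(-0.5) = 0
ReLU(-8.6) = 0
ReLU(4.1) = 4.1
ReLU(-8.1) = 0
ReLU(9.0) = 9.0
Active neurons (>0): 2

2


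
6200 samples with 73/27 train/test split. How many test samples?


Train samples = 6200 * 73% = 4526
Test samples = 6200 - 4526
= 1674

1674


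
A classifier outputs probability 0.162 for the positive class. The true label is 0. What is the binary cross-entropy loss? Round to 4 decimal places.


For y=0: Loss = -log(1-p)
= -log(1 - 0.162)
= -log(0.838)
= -(-0.1767)
= 0.1767

0.1767


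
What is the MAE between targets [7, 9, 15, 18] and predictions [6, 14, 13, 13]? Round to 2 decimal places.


Absolute errors: [1, 5, 2, 5]
Sum of absolute errors = 13
MAE = 13 / 4 = 3.25

3.25


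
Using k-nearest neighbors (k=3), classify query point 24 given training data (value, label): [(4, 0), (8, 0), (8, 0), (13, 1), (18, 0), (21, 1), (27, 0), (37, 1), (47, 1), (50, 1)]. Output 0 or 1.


Distances from query 24:
Point 27 (class 0): distance = 3
Point 21 (class 1): distance = 3
Point 18 (class 0): distance = 6
K=3 nearest neighbors: classes = [0, 1, 0]
Votes for class 1: 1 / 3
Majority vote => class 0

0


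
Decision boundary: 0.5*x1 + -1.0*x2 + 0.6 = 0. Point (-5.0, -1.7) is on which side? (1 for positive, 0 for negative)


Compute 0.5 * -5.0 + -1.0 * -1.7 + 0.6
= -2.5 + 1.7 + 0.6
= -0.2
Since -0.2 < 0, the point is on the negative side.

0


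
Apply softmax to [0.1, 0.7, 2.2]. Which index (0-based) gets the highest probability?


Softmax is a monotonic transformation, so it preserves the argmax.
We need to find the index of the maximum logit.
Index 0: 0.1
Index 1: 0.7
Index 2: 2.2
Maximum logit = 2.2 at index 2

2


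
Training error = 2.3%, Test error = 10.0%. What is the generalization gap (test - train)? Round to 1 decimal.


Generalization gap = test_error - train_error
= 10.0 - 2.3
= 7.7%
A moderate gap.

7.7


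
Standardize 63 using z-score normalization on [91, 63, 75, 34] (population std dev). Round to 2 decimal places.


Mean = (91 + 63 + 75 + 34) / 4 = 65.75
Variance = sum((x_i - mean)^2) / n = 434.6875
Std = sqrt(434.6875) = 20.8492
Z = (x - mean) / std
= (63 - 65.75) / 20.8492
= -2.75 / 20.8492
= -0.13

-0.13


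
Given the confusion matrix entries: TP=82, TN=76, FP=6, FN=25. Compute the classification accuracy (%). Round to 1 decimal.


Accuracy = (TP + TN) / (TP + TN + FP + FN) * 100
= (82 + 76) / (82 + 76 + 6 + 25)
= 158 / 189
= 0.836
= 83.6%

83.6


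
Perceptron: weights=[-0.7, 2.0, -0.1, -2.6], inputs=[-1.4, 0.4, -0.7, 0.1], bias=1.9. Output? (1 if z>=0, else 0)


z = w . x + b
= -0.7*-1.4 + 2.0*0.4 + -0.1*-0.7 + -2.6*0.1 + 1.9
= 0.98 + 0.8 + 0.07 + -0.26 + 1.9
= 1.59 + 1.9
= 3.49
Since z = 3.49 >= 0, output = 1

1


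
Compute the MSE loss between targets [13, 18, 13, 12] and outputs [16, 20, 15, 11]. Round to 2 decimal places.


Differences: [-3, -2, -2, 1]
Squared errors: [9, 4, 4, 1]
Sum of squared errors = 18
MSE = 18 / 4 = 4.50

4.50


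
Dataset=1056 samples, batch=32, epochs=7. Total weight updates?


Iterations per epoch = 1056 / 32 = 33
Total updates = iterations_per_epoch * epochs
= 33 * 7
= 231

231


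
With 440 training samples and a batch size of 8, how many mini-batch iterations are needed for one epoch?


Iterations per epoch = dataset_size / batch_size
= 440 / 8
= 55

55


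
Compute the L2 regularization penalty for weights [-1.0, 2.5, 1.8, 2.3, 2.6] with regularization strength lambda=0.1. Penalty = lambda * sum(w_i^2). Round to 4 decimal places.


Squaring each weight:
(-1.0)^2 = 1.0
2.5^2 = 6.25
1.8^2 = 3.24
2.3^2 = 5.29
2.6^2 = 6.76
Sum of squares = 22.54
Penalty = 0.1 * 22.54 = 2.2540

2.2540


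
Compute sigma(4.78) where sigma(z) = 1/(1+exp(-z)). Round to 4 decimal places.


sigmoid(z) = 1 / (1 + exp(-z))
exp(-(4.78)) = exp(-4.78) = 0.0084
1 + 0.0084 = 1.0084
1 / 1.0084 = 0.9917

0.9917


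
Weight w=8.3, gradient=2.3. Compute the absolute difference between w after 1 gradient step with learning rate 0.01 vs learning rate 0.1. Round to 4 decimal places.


With lr=0.01: w_new = 8.3 - 0.01 * 2.3 = 8.277
With lr=0.1: w_new = 8.3 - 0.1 * 2.3 = 8.07
Absolute difference = |8.277 - 8.07|
= 0.2070

0.2070


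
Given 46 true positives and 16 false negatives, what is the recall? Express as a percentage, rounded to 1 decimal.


Recall = TP / (TP + FN) * 100
= 46 / (46 + 16)
= 46 / 62
= 0.7419
= 74.2%

74.2


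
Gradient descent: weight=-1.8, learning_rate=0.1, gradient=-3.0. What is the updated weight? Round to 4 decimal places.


w_new = w_old - lr * gradient
= -1.8 - 0.1 * -3.0
= -1.8 - (-0.3)
= -1.5000

-1.5000


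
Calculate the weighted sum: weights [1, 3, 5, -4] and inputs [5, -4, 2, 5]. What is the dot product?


Element-wise products:
1 * 5 = 5
3 * -4 = -12
5 * 2 = 10
-4 * 5 = -20
Sum = 5 + -12 + 10 + -20
= -17

-17


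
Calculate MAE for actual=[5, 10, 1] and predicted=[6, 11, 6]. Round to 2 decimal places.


Absolute errors: [1, 1, 5]
Sum of absolute errors = 7
MAE = 7 / 3 = 2.33

2.33


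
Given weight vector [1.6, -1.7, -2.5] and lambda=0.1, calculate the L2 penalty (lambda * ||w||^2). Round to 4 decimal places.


Squaring each weight:
1.6^2 = 2.56
(-1.7)^2 = 2.89
(-2.5)^2 = 6.25
Sum of squares = 11.7
Penalty = 0.1 * 11.7 = 1.1700

1.1700


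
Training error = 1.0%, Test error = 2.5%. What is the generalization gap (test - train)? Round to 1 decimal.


Generalization gap = test_error - train_error
= 2.5 - 1.0
= 1.5%
A small gap suggests good generalization.

1.5


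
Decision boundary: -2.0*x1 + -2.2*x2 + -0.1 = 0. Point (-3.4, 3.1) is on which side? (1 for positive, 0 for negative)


Compute -2.0 * -3.4 + -2.2 * 3.1 + -0.1
= 6.8 + -6.82 + -0.1
= -0.12
Since -0.12 < 0, the point is on the negative side.

0


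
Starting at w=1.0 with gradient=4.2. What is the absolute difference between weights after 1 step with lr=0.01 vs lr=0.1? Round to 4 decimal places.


With lr=0.01: w_new = 1.0 - 0.01 * 4.2 = 0.958
With lr=0.1: w_new = 1.0 - 0.1 * 4.2 = 0.58
Absolute difference = |0.958 - 0.58|
= 0.3780

0.3780


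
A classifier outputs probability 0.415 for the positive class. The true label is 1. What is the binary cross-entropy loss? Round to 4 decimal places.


For y=1: Loss = -log(p)
= -log(0.415)
= -(-0.8795)
= 0.8795

0.8795


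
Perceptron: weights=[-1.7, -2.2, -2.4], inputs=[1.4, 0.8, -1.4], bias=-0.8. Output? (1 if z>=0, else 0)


z = w . x + b
= -1.7*1.4 + -2.2*0.8 + -2.4*-1.4 + -0.8
= -2.38 + -1.76 + 3.36 + -0.8
= -0.78 + -0.8
= -1.58
Since z = -1.58 < 0, output = 0

0


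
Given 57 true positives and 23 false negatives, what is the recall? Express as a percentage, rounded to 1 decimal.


Recall = TP / (TP + FN) * 100
= 57 / (57 + 23)
= 57 / 80
= 0.7125
= 71.3%

71.3


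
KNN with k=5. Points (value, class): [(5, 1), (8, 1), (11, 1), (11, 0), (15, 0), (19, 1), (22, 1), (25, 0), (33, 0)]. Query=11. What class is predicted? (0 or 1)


Distances from query 11:
Point 11 (class 0): distance = 0
Point 11 (class 1): distance = 0
Point 8 (class 1): distance = 3
Point 15 (class 0): distance = 4
Point 5 (class 1): distance = 6
K=5 nearest neighbors: classes = [0, 1, 1, 0, 1]
Votes for class 1: 3 / 5
Majority vote => class 1

1


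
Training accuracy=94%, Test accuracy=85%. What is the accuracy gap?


Gap = train_accuracy - test_accuracy
= 94 - 85
= 9%
This moderate gap may indicate mild overfitting.

9


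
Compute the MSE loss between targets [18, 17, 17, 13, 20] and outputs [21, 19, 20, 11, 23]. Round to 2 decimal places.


Differences: [-3, -2, -3, 2, -3]
Squared errors: [9, 4, 9, 4, 9]
Sum of squared errors = 35
MSE = 35 / 5 = 7.00

7.00


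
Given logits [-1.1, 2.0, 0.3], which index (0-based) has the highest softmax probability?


Softmax is a monotonic transformation, so it preserves the argmax.
We need to find the index of the maximum logit.
Index 0: -1.1
Index 1: 2.0
Index 2: 0.3
Maximum logit = 2.0 at index 1

1


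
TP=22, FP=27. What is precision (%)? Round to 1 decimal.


Precision = TP / (TP + FP) * 100
= 22 / (22 + 27)
= 22 / 49
= 0.449
= 44.9%

44.9


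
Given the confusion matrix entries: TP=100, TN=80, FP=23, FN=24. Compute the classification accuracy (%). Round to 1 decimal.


Accuracy = (TP + TN) / (TP + TN + FP + FN) * 100
= (100 + 80) / (100 + 80 + 23 + 24)
= 180 / 227
= 0.793
= 79.3%

79.3


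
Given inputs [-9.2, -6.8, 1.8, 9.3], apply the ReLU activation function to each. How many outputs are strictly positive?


ReLU(x) = max(0, x) for each element:
ReLU(-9.2) = 0
ReLU(-6.8) = 0
ReLU(1.8) = 1.8
ReLU(9.3) = 9.3
Active neurons (>0): 2

2


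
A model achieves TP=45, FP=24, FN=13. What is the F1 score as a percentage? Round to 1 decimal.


Precision = TP / (TP + FP) = 45 / 69 = 0.6522
Recall = TP / (TP + FN) = 45 / 58 = 0.7759
F1 = 2 * P * R / (P + R)
= 2 * 0.6522 * 0.7759 / (0.6522 + 0.7759)
= 1.012 / 1.428
= 0.7087
As percentage: 70.9%

70.9


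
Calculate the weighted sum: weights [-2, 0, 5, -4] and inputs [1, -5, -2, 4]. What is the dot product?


Element-wise products:
-2 * 1 = -2
0 * -5 = 0
5 * -2 = -10
-4 * 4 = -16
Sum = -2 + 0 + -10 + -16
= -28

-28


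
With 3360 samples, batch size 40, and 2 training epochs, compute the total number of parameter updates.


Iterations per epoch = 3360 / 40 = 84
Total updates = iterations_per_epoch * epochs
= 84 * 2
= 168

168


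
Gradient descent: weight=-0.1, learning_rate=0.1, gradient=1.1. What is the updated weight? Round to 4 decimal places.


w_new = w_old - lr * gradient
= -0.1 - 0.1 * 1.1
= -0.1 - (0.11)
= -0.2100

-0.2100


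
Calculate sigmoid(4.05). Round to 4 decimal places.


sigmoid(z) = 1 / (1 + exp(-z))
exp(-(4.05)) = exp(-4.05) = 0.0174
1 + 0.0174 = 1.0174
1 / 1.0174 = 0.9829

0.9829


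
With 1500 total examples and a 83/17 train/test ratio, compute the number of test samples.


Train samples = 1500 * 83% = 1245
Test samples = 1500 - 1245
= 255

255


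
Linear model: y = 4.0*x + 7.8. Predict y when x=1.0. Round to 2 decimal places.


y = 4.0 * 1.0 + (7.8)
= 4.0 + (7.8)
= 11.80

11.80


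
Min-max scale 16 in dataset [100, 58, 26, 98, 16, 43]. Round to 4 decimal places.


Min = 16, Max = 100
Range = 100 - 16 = 84
Scaled = (x - min) / (max - min)
= (16 - 16) / 84
= 0 / 84
= 0.0000

0.0000


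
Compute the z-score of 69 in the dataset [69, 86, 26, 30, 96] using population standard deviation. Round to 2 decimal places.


Mean = (69 + 86 + 26 + 30 + 96) / 5 = 61.4
Variance = sum((x_i - mean)^2) / n = 819.84
Std = sqrt(819.84) = 28.6328
Z = (x - mean) / std
= (69 - 61.4) / 28.6328
= 7.6 / 28.6328
= 0.27

0.27


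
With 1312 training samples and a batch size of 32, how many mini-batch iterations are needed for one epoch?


Iterations per epoch = dataset_size / batch_size
= 1312 / 32
= 41

41


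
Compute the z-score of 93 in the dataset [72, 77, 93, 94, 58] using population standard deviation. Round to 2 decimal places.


Mean = (72 + 77 + 93 + 94 + 58) / 5 = 78.8
Variance = sum((x_i - mean)^2) / n = 182.96
Std = sqrt(182.96) = 13.5263
Z = (x - mean) / std
= (93 - 78.8) / 13.5263
= 14.2 / 13.5263
= 1.05

1.05


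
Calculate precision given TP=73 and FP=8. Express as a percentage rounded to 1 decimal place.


Precision = TP / (TP + FP) * 100
= 73 / (73 + 8)
= 73 / 81
= 0.9012
= 90.1%

90.1


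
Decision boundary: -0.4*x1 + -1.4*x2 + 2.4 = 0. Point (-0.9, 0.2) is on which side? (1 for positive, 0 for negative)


Compute -0.4 * -0.9 + -1.4 * 0.2 + 2.4
= 0.36 + -0.28 + 2.4
= 2.48
Since 2.48 >= 0, the point is on the positive side.

1


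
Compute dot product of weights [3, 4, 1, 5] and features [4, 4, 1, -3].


Element-wise products:
3 * 4 = 12
4 * 4 = 16
1 * 1 = 1
5 * -3 = -15
Sum = 12 + 16 + 1 + -15
= 14

14


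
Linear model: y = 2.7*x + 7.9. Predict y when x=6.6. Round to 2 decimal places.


y = 2.7 * 6.6 + (7.9)
= 17.82 + (7.9)
= 25.72

25.72


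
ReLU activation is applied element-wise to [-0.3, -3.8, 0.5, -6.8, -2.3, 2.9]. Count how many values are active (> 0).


ReLU(x) = max(0, x) for each element:
ReLU(-0.3) = 0
ReLU(-3.8) = 0
ReLU(0.5) = 0.5
ReLU(-6.8) = 0
ReLU(-2.3) = 0
ReLU(2.9) = 2.9
Active neurons (>0): 2

2


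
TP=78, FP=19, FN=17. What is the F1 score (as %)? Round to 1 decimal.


Precision = TP / (TP + FP) = 78 / 97 = 0.8041
Recall = TP / (TP + FN) = 78 / 95 = 0.8211
F1 = 2 * P * R / (P + R)
= 2 * 0.8041 * 0.8211 / (0.8041 + 0.8211)
= 1.3205 / 1.6252
= 0.8125
As percentage: 81.3%

81.3


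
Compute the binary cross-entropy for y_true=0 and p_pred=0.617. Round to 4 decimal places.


For y=0: Loss = -log(1-p)
= -log(1 - 0.617)
= -log(0.383)
= -(-0.9597)
= 0.9597

0.9597


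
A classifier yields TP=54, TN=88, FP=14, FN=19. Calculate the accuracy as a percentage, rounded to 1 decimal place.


Accuracy = (TP + TN) / (TP + TN + FP + FN) * 100
= (54 + 88) / (54 + 88 + 14 + 19)
= 142 / 175
= 0.8114
= 81.1%

81.1


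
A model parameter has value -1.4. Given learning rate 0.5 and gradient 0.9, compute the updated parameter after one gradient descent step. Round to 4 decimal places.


w_new = w_old - lr * gradient
= -1.4 - 0.5 * 0.9
= -1.4 - (0.45)
= -1.8500

-1.8500


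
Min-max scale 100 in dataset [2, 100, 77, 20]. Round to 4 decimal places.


Min = 2, Max = 100
Range = 100 - 2 = 98
Scaled = (x - min) / (max - min)
= (100 - 2) / 98
= 98 / 98
= 1.0000

1.0000


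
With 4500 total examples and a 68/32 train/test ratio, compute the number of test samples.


Train samples = 4500 * 68% = 3060
Test samples = 4500 - 3060
= 1440

1440


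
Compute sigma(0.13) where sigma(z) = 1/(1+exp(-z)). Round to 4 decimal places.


sigmoid(z) = 1 / (1 + exp(-z))
exp(-(0.13)) = exp(-0.13) = 0.8781
1 + 0.8781 = 1.8781
1 / 1.8781 = 0.5325

0.5325


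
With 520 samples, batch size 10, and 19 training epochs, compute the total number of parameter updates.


Iterations per epoch = 520 / 10 = 52
Total updates = iterations_per_epoch * epochs
= 52 * 19
= 988

988


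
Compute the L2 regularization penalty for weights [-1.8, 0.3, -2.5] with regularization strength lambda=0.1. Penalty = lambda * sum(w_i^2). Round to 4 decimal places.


Squaring each weight:
(-1.8)^2 = 3.24
0.3^2 = 0.09
(-2.5)^2 = 6.25
Sum of squares = 9.58
Penalty = 0.1 * 9.58 = 0.9580

0.9580


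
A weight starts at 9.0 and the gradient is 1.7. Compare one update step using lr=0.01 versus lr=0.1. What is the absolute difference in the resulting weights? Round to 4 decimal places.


With lr=0.01: w_new = 9.0 - 0.01 * 1.7 = 8.983
With lr=0.1: w_new = 9.0 - 0.1 * 1.7 = 8.83
Absolute difference = |8.983 - 8.83|
= 0.1530

0.1530


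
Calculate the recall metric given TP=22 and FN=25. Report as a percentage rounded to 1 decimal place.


Recall = TP / (TP + FN) * 100
= 22 / (22 + 25)
= 22 / 47
= 0.4681
= 46.8%

46.8


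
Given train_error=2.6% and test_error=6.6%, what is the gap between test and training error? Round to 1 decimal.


Generalization gap = test_error - train_error
= 6.6 - 2.6
= 4.0%
A moderate gap.

4.0


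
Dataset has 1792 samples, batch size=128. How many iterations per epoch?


Iterations per epoch = dataset_size / batch_size
= 1792 / 128
= 14

14


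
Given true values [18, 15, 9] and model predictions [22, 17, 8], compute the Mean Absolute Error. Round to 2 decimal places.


Absolute errors: [4, 2, 1]
Sum of absolute errors = 7
MAE = 7 / 3 = 2.33

2.33


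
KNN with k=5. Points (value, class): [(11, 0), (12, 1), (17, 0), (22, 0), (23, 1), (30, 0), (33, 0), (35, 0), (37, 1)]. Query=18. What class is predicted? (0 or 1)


Distances from query 18:
Point 17 (class 0): distance = 1
Point 22 (class 0): distance = 4
Point 23 (class 1): distance = 5
Point 12 (class 1): distance = 6
Point 11 (class 0): distance = 7
K=5 nearest neighbors: classes = [0, 0, 1, 1, 0]
Votes for class 1: 2 / 5
Majority vote => class 0

0


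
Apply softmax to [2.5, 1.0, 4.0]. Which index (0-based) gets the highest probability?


Softmax is a monotonic transformation, so it preserves the argmax.
We need to find the index of the maximum logit.
Index 0: 2.5
Index 1: 1.0
Index 2: 4.0
Maximum logit = 4.0 at index 2

2


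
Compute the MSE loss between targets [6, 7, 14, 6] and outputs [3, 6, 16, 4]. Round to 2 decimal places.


Differences: [3, 1, -2, 2]
Squared errors: [9, 1, 4, 4]
Sum of squared errors = 18
MSE = 18 / 4 = 4.50

4.50


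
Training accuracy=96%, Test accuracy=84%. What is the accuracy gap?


Gap = train_accuracy - test_accuracy
= 96 - 84
= 12%
This gap suggests the model is overfitting.

12


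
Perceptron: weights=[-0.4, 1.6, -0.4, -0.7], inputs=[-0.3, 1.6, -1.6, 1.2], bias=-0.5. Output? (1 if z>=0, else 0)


z = w . x + b
= -0.4*-0.3 + 1.6*1.6 + -0.4*-1.6 + -0.7*1.2 + -0.5
= 0.12 + 2.56 + 0.64 + -0.84 + -0.5
= 2.48 + -0.5
= 1.98
Since z = 1.98 >= 0, output = 1

1


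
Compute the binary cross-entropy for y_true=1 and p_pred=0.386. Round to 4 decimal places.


For y=1: Loss = -log(p)
= -log(0.386)
= -(-0.9519)
= 0.9519

0.9519


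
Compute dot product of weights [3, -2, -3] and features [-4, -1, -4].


Element-wise products:
3 * -4 = -12
-2 * -1 = 2
-3 * -4 = 12
Sum = -12 + 2 + 12
= 2

2


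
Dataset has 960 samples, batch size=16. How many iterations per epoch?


Iterations per epoch = dataset_size / batch_size
= 960 / 16
= 60

60


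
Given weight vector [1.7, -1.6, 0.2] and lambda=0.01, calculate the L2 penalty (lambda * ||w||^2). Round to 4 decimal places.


Squaring each weight:
1.7^2 = 2.89
(-1.6)^2 = 2.56
0.2^2 = 0.04
Sum of squares = 5.49
Penalty = 0.01 * 5.49 = 0.0549

0.0549


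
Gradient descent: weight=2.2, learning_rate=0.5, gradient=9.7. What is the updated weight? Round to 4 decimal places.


w_new = w_old - lr * gradient
= 2.2 - 0.5 * 9.7
= 2.2 - (4.85)
= -2.6500

-2.6500


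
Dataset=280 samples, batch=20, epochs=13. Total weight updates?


Iterations per epoch = 280 / 20 = 14
Total updates = iterations_per_epoch * epochs
= 14 * 13
= 182

182


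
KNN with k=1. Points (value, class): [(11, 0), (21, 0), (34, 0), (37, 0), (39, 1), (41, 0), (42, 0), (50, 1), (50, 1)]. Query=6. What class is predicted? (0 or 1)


Distances from query 6:
Point 11 (class 0): distance = 5
K=1 nearest neighbors: classes = [0]
Votes for class 1: 0 / 1
Majority vote => class 0

0


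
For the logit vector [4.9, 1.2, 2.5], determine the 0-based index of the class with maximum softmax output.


Softmax is a monotonic transformation, so it preserves the argmax.
We need to find the index of the maximum logit.
Index 0: 4.9
Index 1: 1.2
Index 2: 2.5
Maximum logit = 4.9 at index 0

0


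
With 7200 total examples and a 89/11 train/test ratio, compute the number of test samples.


Train samples = 7200 * 89% = 6408
Test samples = 7200 - 6408
= 792

792


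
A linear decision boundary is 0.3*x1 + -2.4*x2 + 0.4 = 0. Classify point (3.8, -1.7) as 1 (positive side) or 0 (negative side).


Compute 0.3 * 3.8 + -2.4 * -1.7 + 0.4
= 1.14 + 4.08 + 0.4
= 5.62
Since 5.62 >= 0, the point is on the positive side.

1


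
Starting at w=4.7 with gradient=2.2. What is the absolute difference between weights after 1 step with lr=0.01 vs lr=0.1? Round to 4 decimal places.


With lr=0.01: w_new = 4.7 - 0.01 * 2.2 = 4.678
With lr=0.1: w_new = 4.7 - 0.1 * 2.2 = 4.48
Absolute difference = |4.678 - 4.48|
= 0.1980

0.1980


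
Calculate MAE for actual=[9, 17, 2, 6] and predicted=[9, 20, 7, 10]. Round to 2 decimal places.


Absolute errors: [0, 3, 5, 4]
Sum of absolute errors = 12
MAE = 12 / 4 = 3.00

3.00


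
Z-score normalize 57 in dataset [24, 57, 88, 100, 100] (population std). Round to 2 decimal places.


Mean = (24 + 57 + 88 + 100 + 100) / 5 = 73.8
Variance = sum((x_i - mean)^2) / n = 867.36
Std = sqrt(867.36) = 29.451
Z = (x - mean) / std
= (57 - 73.8) / 29.451
= -16.8 / 29.451
= -0.57

-0.57


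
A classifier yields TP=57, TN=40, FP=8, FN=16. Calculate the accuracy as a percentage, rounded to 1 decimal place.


Accuracy = (TP + TN) / (TP + TN + FP + FN) * 100
= (57 + 40) / (57 + 40 + 8 + 16)
= 97 / 121
= 0.8017
= 80.2%

80.2


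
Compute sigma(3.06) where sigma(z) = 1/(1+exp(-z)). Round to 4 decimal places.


sigmoid(z) = 1 / (1 + exp(-z))
exp(-(3.06)) = exp(-3.06) = 0.0469
1 + 0.0469 = 1.0469
1 / 1.0469 = 0.9552

0.9552


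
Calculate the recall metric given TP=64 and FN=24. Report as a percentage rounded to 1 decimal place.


Recall = TP / (TP + FN) * 100
= 64 / (64 + 24)
= 64 / 88
= 0.7273
= 72.7%

72.7


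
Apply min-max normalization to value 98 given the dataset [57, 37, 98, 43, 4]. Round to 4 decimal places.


Min = 4, Max = 98
Range = 98 - 4 = 94
Scaled = (x - min) / (max - min)
= (98 - 4) / 94
= 94 / 94
= 1.0000

1.0000


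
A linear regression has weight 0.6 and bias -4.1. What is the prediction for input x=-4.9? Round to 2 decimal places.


y = 0.6 * -4.9 + (-4.1)
= -2.94 + (-4.1)
= -7.04

-7.04


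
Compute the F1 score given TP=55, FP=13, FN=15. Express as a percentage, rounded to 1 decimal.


Precision = TP / (TP + FP) = 55 / 68 = 0.8088
Recall = TP / (TP + FN) = 55 / 70 = 0.7857
F1 = 2 * P * R / (P + R)
= 2 * 0.8088 * 0.7857 / (0.8088 + 0.7857)
= 1.271 / 1.5945
= 0.7971
As percentage: 79.7%

79.7


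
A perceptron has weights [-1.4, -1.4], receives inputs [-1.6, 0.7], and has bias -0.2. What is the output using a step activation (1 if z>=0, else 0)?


z = w . x + b
= -1.4*-1.6 + -1.4*0.7 + -0.2
= 2.24 + -0.98 + -0.2
= 1.26 + -0.2
= 1.06
Since z = 1.06 >= 0, output = 1

1


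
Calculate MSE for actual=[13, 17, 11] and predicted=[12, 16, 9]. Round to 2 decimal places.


Differences: [1, 1, 2]
Squared errors: [1, 1, 4]
Sum of squared errors = 6
MSE = 6 / 3 = 2.00

2.00


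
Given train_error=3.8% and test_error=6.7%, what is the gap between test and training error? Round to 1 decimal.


Generalization gap = test_error - train_error
= 6.7 - 3.8
= 2.9%
A moderate gap.

2.9


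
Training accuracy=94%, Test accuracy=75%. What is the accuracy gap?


Gap = train_accuracy - test_accuracy
= 94 - 75
= 19%
This gap suggests the model is overfitting.

19


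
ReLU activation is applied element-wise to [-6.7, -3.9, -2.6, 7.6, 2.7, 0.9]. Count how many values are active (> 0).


ReLU(x) = max(0, x) for each element:
ReLU(-6.7) = 0
ReLU(-3.9) = 0
ReLU(-2.6) = 0
ReLU(7.6) = 7.6
ReLU(2.7) = 2.7
ReLU(0.9) = 0.9
Active neurons (>0): 3

3


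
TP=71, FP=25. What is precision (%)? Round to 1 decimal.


Precision = TP / (TP + FP) * 100
= 71 / (71 + 25)
= 71 / 96
= 0.7396
= 74.0%

74.0


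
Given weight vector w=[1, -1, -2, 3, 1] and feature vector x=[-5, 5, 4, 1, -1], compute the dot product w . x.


Element-wise products:
1 * -5 = -5
-1 * 5 = -5
-2 * 4 = -8
3 * 1 = 3
1 * -1 = -1
Sum = -5 + -5 + -8 + 3 + -1
= -16

-16


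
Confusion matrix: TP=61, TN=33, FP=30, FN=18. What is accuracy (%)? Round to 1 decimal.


Accuracy = (TP + TN) / (TP + TN + FP + FN) * 100
= (61 + 33) / (61 + 33 + 30 + 18)
= 94 / 142
= 0.662
= 66.2%

66.2


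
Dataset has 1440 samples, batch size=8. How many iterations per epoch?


Iterations per epoch = dataset_size / batch_size
= 1440 / 8
= 180

180


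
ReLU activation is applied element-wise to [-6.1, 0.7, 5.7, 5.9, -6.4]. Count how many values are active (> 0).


ReLU(x) = max(0, x) for each element:
ReLU(-6.1) = 0
ReLU(0.7) = 0.7
ReLU(5.7) = 5.7
ReLU(5.9) = 5.9
ReLU(-6.4) = 0
Active neurons (>0): 3

3


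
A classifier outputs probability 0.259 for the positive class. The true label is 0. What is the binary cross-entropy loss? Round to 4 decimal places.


For y=0: Loss = -log(1-p)
= -log(1 - 0.259)
= -log(0.741)
= -(-0.2998)
= 0.2998

0.2998


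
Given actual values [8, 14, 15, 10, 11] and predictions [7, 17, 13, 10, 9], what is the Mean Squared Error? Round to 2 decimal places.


Differences: [1, -3, 2, 0, 2]
Squared errors: [1, 9, 4, 0, 4]
Sum of squared errors = 18
MSE = 18 / 5 = 3.60

3.60


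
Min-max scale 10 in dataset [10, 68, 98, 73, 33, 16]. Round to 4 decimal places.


Min = 10, Max = 98
Range = 98 - 10 = 88
Scaled = (x - min) / (max - min)
= (10 - 10) / 88
= 0 / 88
= 0.0000

0.0000


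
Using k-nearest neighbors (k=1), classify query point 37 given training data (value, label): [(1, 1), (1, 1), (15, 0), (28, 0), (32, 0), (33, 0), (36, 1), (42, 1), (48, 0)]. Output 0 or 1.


Distances from query 37:
Point 36 (class 1): distance = 1
K=1 nearest neighbors: classes = [1]
Votes for class 1: 1 / 1
Majority vote => class 1

1


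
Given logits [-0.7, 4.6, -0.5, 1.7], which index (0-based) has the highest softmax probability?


Softmax is a monotonic transformation, so it preserves the argmax.
We need to find the index of the maximum logit.
Index 0: -0.7
Index 1: 4.6
Index 2: -0.5
Index 3: 1.7
Maximum logit = 4.6 at index 1

1


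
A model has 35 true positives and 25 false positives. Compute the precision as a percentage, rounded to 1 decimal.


Precision = TP / (TP + FP) * 100
= 35 / (35 + 25)
= 35 / 60
= 0.5833
= 58.3%

58.3


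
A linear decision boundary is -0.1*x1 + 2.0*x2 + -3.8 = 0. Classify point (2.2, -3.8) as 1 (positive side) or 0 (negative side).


Compute -0.1 * 2.2 + 2.0 * -3.8 + -3.8
= -0.22 + -7.6 + -3.8
= -11.62
Since -11.62 < 0, the point is on the negative side.

0


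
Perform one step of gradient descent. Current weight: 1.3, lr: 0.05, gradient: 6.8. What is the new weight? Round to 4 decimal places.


w_new = w_old - lr * gradient
= 1.3 - 0.05 * 6.8
= 1.3 - (0.34)
= 0.9600

0.9600


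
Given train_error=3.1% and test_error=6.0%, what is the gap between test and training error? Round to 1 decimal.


Generalization gap = test_error - train_error
= 6.0 - 3.1
= 2.9%
A moderate gap.

2.9


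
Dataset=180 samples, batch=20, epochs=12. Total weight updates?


Iterations per epoch = 180 / 20 = 9
Total updates = iterations_per_epoch * epochs
= 9 * 12
= 108

108


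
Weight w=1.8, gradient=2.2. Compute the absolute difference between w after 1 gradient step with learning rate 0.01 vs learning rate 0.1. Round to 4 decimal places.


With lr=0.01: w_new = 1.8 - 0.01 * 2.2 = 1.778
With lr=0.1: w_new = 1.8 - 0.1 * 2.2 = 1.58
Absolute difference = |1.778 - 1.58|
= 0.1980

0.1980


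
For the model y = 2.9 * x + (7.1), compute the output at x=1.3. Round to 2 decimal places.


y = 2.9 * 1.3 + (7.1)
= 3.77 + (7.1)
= 10.87

10.87


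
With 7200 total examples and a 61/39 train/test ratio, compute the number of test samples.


Train samples = 7200 * 61% = 4392
Test samples = 7200 - 4392
= 2808

2808


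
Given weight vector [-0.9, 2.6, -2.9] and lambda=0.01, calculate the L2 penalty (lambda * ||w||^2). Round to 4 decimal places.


Squaring each weight:
(-0.9)^2 = 0.81
2.6^2 = 6.76
(-2.9)^2 = 8.41
Sum of squares = 15.98
Penalty = 0.01 * 15.98 = 0.1598

0.1598
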